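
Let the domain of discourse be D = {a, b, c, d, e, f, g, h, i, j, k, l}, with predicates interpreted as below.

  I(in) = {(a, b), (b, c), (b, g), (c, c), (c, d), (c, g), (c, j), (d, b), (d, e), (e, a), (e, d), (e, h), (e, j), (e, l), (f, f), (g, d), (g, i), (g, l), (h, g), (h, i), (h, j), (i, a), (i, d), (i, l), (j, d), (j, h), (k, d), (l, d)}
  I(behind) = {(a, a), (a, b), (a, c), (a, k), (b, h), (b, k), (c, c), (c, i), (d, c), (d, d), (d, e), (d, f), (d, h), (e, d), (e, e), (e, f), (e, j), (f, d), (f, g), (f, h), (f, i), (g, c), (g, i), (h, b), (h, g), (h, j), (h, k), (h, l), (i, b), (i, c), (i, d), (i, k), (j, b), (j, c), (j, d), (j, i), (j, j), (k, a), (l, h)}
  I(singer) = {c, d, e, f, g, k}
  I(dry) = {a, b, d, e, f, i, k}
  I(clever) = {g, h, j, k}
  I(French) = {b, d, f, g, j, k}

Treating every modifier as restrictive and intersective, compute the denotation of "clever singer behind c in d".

{g}

⟦behind c⟧ = {x : ⟨x, c⟩ ∈ ⟦behind⟧} = {a, c, d, g, i, j}
⟦in d⟧ = {x : ⟨x, d⟩ ∈ ⟦in⟧} = {c, e, g, i, j, k, l}
⟦singer⟧ = {c, d, e, f, g, k}
… ∩ ⟦behind c⟧ = {c, d, e, f, g, k} ∩ {a, c, d, g, i, j} = {c, d, g}
… ∩ ⟦in d⟧ = {c, d, g} ∩ {c, e, g, i, j, k, l} = {c, g}
… ∩ ⟦clever⟧ = {c, g} ∩ {g, h, j, k} = {g}
So ⟦clever singer behind c in d⟧ = {g}.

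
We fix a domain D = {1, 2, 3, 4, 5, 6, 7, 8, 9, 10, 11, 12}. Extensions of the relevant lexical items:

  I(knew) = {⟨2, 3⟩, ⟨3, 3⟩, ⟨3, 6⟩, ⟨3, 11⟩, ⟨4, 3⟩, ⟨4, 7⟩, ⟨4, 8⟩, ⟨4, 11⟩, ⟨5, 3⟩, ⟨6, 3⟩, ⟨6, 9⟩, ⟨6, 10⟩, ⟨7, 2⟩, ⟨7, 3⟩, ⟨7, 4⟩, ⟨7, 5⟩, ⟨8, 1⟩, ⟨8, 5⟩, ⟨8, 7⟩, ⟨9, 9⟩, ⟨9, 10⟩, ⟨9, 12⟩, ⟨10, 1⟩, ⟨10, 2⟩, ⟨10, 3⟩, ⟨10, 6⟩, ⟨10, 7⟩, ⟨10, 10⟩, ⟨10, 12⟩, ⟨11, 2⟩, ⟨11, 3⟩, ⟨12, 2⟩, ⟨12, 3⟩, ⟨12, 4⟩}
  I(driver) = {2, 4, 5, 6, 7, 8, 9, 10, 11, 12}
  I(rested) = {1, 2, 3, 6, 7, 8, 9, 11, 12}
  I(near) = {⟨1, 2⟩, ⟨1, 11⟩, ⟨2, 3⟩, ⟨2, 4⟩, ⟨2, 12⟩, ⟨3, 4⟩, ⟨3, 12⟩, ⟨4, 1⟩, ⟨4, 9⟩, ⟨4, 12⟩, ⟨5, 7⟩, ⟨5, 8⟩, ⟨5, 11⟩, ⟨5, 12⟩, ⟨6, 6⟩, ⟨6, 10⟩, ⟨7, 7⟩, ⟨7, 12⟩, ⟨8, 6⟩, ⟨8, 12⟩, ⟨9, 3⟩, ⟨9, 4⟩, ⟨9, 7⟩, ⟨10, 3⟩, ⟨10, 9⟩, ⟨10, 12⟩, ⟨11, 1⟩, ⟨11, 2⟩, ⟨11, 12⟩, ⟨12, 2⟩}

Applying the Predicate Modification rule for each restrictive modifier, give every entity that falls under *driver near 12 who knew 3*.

{2, 4, 5, 7, 10, 11}

⟦near 12⟧ = {x : ⟨x, 12⟩ ∈ ⟦near⟧} = {2, 3, 4, 5, 7, 8, 10, 11}
⟦who knew 3⟧ = {x : ⟨x, 3⟩ ∈ ⟦knew⟧} = {2, 3, 4, 5, 6, 7, 10, 11, 12}
⟦driver⟧ = {2, 4, 5, 6, 7, 8, 9, 10, 11, 12}
… ∩ ⟦near 12⟧ = {2, 4, 5, 6, 7, 8, 9, 10, 11, 12} ∩ {2, 3, 4, 5, 7, 8, 10, 11} = {2, 4, 5, 7, 8, 10, 11}
… ∩ ⟦who knew 3⟧ = {2, 4, 5, 7, 8, 10, 11} ∩ {2, 3, 4, 5, 6, 7, 10, 11, 12} = {2, 4, 5, 7, 10, 11}
So ⟦driver near 12 who knew 3⟧ = {2, 4, 5, 7, 10, 11}.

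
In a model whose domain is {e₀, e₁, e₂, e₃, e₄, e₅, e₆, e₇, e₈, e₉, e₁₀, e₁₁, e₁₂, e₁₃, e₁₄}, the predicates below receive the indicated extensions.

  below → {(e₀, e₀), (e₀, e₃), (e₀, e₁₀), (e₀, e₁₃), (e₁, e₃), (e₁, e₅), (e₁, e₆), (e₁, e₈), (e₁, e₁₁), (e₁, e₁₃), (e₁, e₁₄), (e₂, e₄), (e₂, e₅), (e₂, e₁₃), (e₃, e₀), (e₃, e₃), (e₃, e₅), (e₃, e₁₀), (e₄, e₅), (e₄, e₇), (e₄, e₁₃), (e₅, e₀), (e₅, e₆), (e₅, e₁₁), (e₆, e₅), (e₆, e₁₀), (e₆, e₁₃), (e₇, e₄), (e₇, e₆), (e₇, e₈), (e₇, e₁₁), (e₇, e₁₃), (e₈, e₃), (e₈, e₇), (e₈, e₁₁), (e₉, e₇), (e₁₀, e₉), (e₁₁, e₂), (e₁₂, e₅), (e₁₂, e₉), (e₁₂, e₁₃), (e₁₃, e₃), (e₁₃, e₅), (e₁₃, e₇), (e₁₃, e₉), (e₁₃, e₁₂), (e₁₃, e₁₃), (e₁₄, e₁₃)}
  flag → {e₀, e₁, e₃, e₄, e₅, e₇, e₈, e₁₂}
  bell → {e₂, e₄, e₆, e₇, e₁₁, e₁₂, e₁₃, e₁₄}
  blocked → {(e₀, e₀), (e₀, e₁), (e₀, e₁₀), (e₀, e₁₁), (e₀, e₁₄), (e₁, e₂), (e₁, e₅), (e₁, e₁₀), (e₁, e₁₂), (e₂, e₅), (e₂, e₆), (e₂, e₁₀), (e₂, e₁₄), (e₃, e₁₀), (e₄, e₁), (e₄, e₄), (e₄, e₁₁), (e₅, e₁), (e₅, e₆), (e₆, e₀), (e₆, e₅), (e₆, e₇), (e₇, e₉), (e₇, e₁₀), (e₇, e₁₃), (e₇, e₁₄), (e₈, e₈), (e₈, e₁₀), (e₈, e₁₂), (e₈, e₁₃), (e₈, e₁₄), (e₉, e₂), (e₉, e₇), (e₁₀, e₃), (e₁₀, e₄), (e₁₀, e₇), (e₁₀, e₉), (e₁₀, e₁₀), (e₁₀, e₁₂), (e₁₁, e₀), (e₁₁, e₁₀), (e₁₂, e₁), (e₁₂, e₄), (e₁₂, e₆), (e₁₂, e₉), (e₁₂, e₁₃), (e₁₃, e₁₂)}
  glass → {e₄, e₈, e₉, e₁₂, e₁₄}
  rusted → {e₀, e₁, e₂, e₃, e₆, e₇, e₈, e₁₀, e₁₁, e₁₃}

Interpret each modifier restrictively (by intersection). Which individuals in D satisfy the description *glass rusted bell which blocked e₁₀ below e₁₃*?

⟦which blocked e₁₀⟧ = {x : ⟨x, e₁₀⟩ ∈ ⟦blocked⟧} = {e₀, e₁, e₂, e₃, e₇, e₈, e₁₀, e₁₁}
⟦below e₁₃⟧ = {x : ⟨x, e₁₃⟩ ∈ ⟦below⟧} = {e₀, e₁, e₂, e₄, e₆, e₇, e₁₂, e₁₃, e₁₄}
⟦bell⟧ = {e₂, e₄, e₆, e₇, e₁₁, e₁₂, e₁₃, e₁₄}
… ∩ ⟦which blocked e₁₀⟧ = {e₂, e₄, e₆, e₇, e₁₁, e₁₂, e₁₃, e₁₄} ∩ {e₀, e₁, e₂, e₃, e₇, e₈, e₁₀, e₁₁} = {e₂, e₇, e₁₁}
… ∩ ⟦below e₁₃⟧ = {e₂, e₇, e₁₁} ∩ {e₀, e₁, e₂, e₄, e₆, e₇, e₁₂, e₁₃, e₁₄} = {e₂, e₇}
… ∩ ⟦glass⟧ = {e₂, e₇} ∩ {e₄, e₈, e₉, e₁₂, e₁₄} = ∅
… ∩ ⟦rusted⟧ = ∅ ∩ {e₀, e₁, e₂, e₃, e₆, e₇, e₈, e₁₀, e₁₁, e₁₃} = ∅
So ⟦glass rusted bell which blocked e₁₀ below e₁₃⟧ = ∅.

∅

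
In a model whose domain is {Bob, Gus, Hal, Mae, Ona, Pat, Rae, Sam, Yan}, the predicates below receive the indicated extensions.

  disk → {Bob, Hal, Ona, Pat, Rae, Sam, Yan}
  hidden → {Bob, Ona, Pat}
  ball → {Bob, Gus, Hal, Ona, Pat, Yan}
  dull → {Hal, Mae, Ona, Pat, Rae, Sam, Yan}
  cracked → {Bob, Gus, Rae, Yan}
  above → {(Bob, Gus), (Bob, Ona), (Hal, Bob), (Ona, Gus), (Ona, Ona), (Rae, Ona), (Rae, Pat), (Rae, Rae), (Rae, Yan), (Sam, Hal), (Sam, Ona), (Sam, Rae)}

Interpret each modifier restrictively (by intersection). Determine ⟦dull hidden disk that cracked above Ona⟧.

⟦that cracked⟧ = ⟦cracked⟧ = {Bob, Gus, Rae, Yan}
⟦above Ona⟧ = {x : ⟨x, Ona⟩ ∈ ⟦above⟧} = {Bob, Ona, Rae, Sam}
⟦disk⟧ = {Bob, Hal, Ona, Pat, Rae, Sam, Yan}
… ∩ ⟦that cracked⟧ = {Bob, Hal, Ona, Pat, Rae, Sam, Yan} ∩ {Bob, Gus, Rae, Yan} = {Bob, Rae, Yan}
… ∩ ⟦above Ona⟧ = {Bob, Rae, Yan} ∩ {Bob, Ona, Rae, Sam} = {Bob, Rae}
… ∩ ⟦dull⟧ = {Bob, Rae} ∩ {Hal, Mae, Ona, Pat, Rae, Sam, Yan} = {Rae}
… ∩ ⟦hidden⟧ = {Rae} ∩ {Bob, Ona, Pat} = ∅
So ⟦dull hidden disk that cracked above Ona⟧ = ∅.

∅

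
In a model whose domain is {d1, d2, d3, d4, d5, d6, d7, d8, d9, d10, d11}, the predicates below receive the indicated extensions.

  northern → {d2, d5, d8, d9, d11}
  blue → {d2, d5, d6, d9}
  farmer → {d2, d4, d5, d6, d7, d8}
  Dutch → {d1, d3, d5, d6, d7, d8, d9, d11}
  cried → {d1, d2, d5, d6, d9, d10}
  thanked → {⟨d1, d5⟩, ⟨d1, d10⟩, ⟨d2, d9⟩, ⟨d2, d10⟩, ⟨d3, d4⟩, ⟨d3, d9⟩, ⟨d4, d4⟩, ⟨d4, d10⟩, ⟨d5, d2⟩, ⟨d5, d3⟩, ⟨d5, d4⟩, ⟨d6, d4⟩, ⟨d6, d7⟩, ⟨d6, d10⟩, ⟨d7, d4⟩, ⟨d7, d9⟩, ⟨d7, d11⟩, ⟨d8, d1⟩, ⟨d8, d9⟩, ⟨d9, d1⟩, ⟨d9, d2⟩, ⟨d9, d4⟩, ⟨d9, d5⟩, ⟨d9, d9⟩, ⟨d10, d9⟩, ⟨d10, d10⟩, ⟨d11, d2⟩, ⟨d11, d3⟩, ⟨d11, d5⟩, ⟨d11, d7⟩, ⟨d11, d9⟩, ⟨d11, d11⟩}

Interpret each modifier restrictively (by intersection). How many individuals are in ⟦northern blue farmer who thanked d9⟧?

⟦who thanked d9⟧ = {x : ⟨x, d9⟩ ∈ ⟦thanked⟧} = {d2, d3, d7, d8, d9, d10, d11}
⟦farmer⟧ = {d2, d4, d5, d6, d7, d8}
… ∩ ⟦who thanked d9⟧ = {d2, d4, d5, d6, d7, d8} ∩ {d2, d3, d7, d8, d9, d10, d11} = {d2, d7, d8}
… ∩ ⟦northern⟧ = {d2, d7, d8} ∩ {d2, d5, d8, d9, d11} = {d2, d8}
… ∩ ⟦blue⟧ = {d2, d8} ∩ {d2, d5, d6, d9} = {d2}
⟦northern blue farmer who thanked d9⟧ = {d2}, so the cardinality is 1.

1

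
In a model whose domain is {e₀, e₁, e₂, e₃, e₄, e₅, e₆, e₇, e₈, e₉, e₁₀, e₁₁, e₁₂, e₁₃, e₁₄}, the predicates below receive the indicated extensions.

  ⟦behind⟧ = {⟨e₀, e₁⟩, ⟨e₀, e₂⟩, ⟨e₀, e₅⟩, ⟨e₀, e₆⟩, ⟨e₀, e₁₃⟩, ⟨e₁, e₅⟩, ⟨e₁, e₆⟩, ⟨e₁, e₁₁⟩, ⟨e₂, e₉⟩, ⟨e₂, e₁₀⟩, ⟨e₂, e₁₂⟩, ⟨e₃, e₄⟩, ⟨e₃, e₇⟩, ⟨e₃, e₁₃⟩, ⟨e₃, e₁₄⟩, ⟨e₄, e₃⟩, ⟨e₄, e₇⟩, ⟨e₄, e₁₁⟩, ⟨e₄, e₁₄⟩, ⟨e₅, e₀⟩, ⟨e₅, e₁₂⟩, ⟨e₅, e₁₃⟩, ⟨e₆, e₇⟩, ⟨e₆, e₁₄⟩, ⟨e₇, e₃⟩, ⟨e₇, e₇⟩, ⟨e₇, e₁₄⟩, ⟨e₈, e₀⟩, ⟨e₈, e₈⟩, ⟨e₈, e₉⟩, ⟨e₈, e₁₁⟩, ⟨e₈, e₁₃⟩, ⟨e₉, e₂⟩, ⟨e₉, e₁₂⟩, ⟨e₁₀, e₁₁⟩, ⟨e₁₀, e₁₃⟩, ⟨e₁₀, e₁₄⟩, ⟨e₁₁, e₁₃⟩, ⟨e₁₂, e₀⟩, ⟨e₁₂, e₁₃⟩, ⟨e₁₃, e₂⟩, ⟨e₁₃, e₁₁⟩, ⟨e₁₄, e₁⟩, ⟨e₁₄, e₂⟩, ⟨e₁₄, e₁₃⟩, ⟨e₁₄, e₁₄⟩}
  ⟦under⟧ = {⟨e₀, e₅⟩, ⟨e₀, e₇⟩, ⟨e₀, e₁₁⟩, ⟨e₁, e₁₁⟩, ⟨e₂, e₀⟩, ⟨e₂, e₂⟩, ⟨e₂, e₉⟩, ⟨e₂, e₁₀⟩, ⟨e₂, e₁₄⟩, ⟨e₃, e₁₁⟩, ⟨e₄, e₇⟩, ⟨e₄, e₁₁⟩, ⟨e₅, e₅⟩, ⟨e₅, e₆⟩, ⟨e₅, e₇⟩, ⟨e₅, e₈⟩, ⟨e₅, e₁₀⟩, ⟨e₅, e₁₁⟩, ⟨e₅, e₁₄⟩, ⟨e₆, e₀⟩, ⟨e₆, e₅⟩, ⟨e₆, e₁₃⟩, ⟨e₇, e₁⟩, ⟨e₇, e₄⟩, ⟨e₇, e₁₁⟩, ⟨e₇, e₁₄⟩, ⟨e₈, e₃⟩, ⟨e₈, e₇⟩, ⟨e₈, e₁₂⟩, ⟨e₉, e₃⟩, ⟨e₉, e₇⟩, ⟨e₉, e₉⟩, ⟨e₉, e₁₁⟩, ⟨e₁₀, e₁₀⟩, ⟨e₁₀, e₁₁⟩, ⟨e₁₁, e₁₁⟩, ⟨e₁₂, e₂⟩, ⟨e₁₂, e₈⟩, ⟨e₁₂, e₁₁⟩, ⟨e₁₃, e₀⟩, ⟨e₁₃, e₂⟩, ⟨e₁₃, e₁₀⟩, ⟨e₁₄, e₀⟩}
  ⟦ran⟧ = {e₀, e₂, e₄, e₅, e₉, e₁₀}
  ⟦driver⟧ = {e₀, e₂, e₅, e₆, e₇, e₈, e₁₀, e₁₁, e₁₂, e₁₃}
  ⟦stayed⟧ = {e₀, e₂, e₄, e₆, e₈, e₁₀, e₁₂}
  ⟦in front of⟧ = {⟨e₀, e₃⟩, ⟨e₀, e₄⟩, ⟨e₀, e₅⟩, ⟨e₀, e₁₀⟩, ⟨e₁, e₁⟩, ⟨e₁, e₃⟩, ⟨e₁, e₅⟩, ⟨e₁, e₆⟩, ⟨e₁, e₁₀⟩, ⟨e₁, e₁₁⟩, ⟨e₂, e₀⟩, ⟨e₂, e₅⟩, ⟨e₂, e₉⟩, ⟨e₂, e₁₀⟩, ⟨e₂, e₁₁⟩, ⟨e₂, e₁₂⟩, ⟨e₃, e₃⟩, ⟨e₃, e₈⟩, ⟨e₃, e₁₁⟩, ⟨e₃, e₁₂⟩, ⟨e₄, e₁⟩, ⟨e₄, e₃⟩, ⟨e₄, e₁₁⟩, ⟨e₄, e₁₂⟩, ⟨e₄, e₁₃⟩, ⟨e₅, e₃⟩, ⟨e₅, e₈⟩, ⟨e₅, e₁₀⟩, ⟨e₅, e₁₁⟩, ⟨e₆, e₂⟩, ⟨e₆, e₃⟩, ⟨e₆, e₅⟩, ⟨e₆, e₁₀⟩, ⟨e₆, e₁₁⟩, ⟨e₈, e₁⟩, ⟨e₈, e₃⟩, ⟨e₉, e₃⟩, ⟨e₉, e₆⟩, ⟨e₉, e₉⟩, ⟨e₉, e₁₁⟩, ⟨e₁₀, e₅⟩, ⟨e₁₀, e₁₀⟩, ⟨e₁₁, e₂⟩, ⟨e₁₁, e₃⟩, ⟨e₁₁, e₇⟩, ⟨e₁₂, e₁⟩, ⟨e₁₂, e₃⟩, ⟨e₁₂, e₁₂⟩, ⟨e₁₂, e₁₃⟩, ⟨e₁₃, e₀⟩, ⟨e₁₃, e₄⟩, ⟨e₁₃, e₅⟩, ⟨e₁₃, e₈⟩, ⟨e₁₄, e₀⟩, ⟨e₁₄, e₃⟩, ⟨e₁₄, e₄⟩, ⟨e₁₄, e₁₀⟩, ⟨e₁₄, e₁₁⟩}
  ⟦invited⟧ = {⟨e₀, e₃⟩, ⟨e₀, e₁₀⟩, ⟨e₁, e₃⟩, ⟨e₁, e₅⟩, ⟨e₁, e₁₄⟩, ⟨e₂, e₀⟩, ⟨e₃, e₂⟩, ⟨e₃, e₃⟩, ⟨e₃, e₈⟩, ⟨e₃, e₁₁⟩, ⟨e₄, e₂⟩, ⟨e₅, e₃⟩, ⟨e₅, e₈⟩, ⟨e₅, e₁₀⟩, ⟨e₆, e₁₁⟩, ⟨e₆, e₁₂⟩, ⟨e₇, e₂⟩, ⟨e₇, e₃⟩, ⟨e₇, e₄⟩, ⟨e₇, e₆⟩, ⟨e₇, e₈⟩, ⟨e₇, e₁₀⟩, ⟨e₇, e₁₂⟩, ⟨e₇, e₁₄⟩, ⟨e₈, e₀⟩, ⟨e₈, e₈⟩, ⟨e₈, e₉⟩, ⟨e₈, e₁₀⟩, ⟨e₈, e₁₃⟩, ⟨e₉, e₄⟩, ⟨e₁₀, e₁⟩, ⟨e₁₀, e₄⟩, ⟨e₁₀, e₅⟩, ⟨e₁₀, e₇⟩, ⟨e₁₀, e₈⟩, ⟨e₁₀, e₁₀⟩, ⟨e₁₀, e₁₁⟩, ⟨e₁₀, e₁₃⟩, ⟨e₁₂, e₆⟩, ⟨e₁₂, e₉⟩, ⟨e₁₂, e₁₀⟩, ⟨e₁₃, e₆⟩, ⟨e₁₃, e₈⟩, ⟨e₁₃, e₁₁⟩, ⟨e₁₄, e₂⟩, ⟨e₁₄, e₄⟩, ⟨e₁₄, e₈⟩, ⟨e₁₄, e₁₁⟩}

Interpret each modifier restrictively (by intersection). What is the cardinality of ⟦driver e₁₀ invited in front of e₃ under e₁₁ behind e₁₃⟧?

2

⟦e₁₀ invited⟧ = {x : ⟨e₁₀, x⟩ ∈ ⟦invited⟧} = {e₁, e₄, e₅, e₇, e₈, e₁₀, e₁₁, e₁₃}
⟦in front of e₃⟧ = {x : ⟨x, e₃⟩ ∈ ⟦in front of⟧} = {e₀, e₁, e₃, e₄, e₅, e₆, e₈, e₉, e₁₁, e₁₂, e₁₄}
⟦under e₁₁⟧ = {x : ⟨x, e₁₁⟩ ∈ ⟦under⟧} = {e₀, e₁, e₃, e₄, e₅, e₇, e₉, e₁₀, e₁₁, e₁₂}
⟦behind e₁₃⟧ = {x : ⟨x, e₁₃⟩ ∈ ⟦behind⟧} = {e₀, e₃, e₅, e₈, e₁₀, e₁₁, e₁₂, e₁₄}
⟦driver⟧ = {e₀, e₂, e₅, e₆, e₇, e₈, e₁₀, e₁₁, e₁₂, e₁₃}
… ∩ ⟦e₁₀ invited⟧ = {e₀, e₂, e₅, e₆, e₇, e₈, e₁₀, e₁₁, e₁₂, e₁₃} ∩ {e₁, e₄, e₅, e₇, e₈, e₁₀, e₁₁, e₁₃} = {e₅, e₇, e₈, e₁₀, e₁₁, e₁₃}
… ∩ ⟦in front of e₃⟧ = {e₅, e₇, e₈, e₁₀, e₁₁, e₁₃} ∩ {e₀, e₁, e₃, e₄, e₅, e₆, e₈, e₉, e₁₁, e₁₂, e₁₄} = {e₅, e₈, e₁₁}
… ∩ ⟦under e₁₁⟧ = {e₅, e₈, e₁₁} ∩ {e₀, e₁, e₃, e₄, e₅, e₇, e₉, e₁₀, e₁₁, e₁₂} = {e₅, e₁₁}
… ∩ ⟦behind e₁₃⟧ = {e₅, e₁₁} ∩ {e₀, e₃, e₅, e₈, e₁₀, e₁₁, e₁₂, e₁₄} = {e₅, e₁₁}
⟦driver e₁₀ invited in front of e₃ under e₁₁ behind e₁₃⟧ = {e₅, e₁₁}, so the cardinality is 2.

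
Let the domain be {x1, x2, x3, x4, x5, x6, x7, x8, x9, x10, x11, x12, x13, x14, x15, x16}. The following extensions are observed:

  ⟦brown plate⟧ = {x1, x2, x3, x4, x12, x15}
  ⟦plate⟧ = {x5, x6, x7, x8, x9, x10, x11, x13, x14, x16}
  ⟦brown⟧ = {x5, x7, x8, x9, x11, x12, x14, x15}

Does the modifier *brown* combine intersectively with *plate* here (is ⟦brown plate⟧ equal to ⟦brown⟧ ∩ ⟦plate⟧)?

no

⟦brown⟧ ∩ ⟦plate⟧ = {x5, x7, x8, x9, x11, x12, x14, x15} ∩ {x5, x6, x7, x8, x9, x10, x11, x13, x14, x16} = {x5, x7, x8, x9, x11, x14}
Observed ⟦brown plate⟧ = {x1, x2, x3, x4, x12, x15}.
These differ, so the modifier is not intersective in this model.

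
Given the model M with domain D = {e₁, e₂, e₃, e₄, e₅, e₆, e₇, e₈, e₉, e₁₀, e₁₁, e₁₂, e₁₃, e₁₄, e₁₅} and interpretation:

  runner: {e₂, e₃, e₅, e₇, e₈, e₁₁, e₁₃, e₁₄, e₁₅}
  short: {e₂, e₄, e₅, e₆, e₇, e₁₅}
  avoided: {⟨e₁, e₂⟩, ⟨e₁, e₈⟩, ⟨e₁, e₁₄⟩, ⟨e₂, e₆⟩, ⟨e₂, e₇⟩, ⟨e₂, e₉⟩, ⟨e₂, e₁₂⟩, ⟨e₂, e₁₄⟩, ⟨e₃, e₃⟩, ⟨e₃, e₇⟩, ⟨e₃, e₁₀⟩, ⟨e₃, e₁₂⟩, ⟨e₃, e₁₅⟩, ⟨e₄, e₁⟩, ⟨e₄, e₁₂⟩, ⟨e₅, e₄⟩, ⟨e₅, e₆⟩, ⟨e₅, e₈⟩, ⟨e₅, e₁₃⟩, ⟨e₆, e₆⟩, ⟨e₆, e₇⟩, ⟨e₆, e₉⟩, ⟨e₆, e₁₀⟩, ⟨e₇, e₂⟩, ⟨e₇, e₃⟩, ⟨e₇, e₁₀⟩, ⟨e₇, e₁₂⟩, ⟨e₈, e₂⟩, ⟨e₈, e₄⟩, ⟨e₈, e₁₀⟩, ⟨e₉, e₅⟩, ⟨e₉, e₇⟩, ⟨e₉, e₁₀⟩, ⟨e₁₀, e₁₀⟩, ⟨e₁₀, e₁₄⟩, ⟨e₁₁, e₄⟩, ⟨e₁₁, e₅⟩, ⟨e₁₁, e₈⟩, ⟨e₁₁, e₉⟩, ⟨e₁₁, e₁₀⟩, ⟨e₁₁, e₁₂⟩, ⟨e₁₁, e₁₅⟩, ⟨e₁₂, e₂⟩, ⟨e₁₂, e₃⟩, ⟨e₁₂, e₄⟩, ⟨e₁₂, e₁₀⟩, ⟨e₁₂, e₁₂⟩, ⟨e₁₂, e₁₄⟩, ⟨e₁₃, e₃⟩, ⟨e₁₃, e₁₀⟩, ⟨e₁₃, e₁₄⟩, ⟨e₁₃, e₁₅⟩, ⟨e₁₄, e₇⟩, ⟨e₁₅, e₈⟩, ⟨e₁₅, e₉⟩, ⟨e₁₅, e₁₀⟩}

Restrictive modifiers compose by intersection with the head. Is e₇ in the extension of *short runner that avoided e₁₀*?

yes

⟦that avoided e₁₀⟧ = {x : ⟨x, e₁₀⟩ ∈ ⟦avoided⟧} = {e₃, e₆, e₇, e₈, e₉, e₁₀, e₁₁, e₁₂, e₁₃, e₁₅}
⟦runner⟧ = {e₂, e₃, e₅, e₇, e₈, e₁₁, e₁₃, e₁₄, e₁₅}
… ∩ ⟦that avoided e₁₀⟧ = {e₂, e₃, e₅, e₇, e₈, e₁₁, e₁₃, e₁₄, e₁₅} ∩ {e₃, e₆, e₇, e₈, e₉, e₁₀, e₁₁, e₁₂, e₁₃, e₁₅} = {e₃, e₇, e₈, e₁₁, e₁₃, e₁₅}
… ∩ ⟦short⟧ = {e₃, e₇, e₈, e₁₁, e₁₃, e₁₅} ∩ {e₂, e₄, e₅, e₆, e₇, e₁₅} = {e₇, e₁₅}
⟦short runner that avoided e₁₀⟧ = {e₇, e₁₅}; e₇ ∈ this set.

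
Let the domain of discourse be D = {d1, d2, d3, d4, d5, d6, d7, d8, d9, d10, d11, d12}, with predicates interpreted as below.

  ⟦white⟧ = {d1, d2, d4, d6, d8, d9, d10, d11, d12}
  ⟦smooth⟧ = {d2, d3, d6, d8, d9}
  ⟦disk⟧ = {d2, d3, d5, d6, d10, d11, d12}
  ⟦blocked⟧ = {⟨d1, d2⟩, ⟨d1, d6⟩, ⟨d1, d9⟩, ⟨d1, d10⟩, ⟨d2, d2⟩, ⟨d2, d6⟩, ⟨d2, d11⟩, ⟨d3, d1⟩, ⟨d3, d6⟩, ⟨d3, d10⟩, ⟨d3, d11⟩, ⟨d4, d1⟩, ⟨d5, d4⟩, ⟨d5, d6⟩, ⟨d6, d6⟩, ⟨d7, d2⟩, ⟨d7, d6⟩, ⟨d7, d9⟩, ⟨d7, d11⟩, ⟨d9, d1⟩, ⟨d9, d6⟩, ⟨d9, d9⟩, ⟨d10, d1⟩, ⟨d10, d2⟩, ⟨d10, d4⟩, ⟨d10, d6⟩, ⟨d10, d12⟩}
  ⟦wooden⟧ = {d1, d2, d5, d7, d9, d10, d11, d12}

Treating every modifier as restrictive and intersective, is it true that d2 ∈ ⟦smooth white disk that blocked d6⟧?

⟦that blocked d6⟧ = {x : ⟨x, d6⟩ ∈ ⟦blocked⟧} = {d1, d2, d3, d5, d6, d7, d9, d10}
⟦disk⟧ = {d2, d3, d5, d6, d10, d11, d12}
… ∩ ⟦that blocked d6⟧ = {d2, d3, d5, d6, d10, d11, d12} ∩ {d1, d2, d3, d5, d6, d7, d9, d10} = {d2, d3, d5, d6, d10}
… ∩ ⟦smooth⟧ = {d2, d3, d5, d6, d10} ∩ {d2, d3, d6, d8, d9} = {d2, d3, d6}
… ∩ ⟦white⟧ = {d2, d3, d6} ∩ {d1, d2, d4, d6, d8, d9, d10, d11, d12} = {d2, d6}
⟦smooth white disk that blocked d6⟧ = {d2, d6}; d2 ∈ this set.

yes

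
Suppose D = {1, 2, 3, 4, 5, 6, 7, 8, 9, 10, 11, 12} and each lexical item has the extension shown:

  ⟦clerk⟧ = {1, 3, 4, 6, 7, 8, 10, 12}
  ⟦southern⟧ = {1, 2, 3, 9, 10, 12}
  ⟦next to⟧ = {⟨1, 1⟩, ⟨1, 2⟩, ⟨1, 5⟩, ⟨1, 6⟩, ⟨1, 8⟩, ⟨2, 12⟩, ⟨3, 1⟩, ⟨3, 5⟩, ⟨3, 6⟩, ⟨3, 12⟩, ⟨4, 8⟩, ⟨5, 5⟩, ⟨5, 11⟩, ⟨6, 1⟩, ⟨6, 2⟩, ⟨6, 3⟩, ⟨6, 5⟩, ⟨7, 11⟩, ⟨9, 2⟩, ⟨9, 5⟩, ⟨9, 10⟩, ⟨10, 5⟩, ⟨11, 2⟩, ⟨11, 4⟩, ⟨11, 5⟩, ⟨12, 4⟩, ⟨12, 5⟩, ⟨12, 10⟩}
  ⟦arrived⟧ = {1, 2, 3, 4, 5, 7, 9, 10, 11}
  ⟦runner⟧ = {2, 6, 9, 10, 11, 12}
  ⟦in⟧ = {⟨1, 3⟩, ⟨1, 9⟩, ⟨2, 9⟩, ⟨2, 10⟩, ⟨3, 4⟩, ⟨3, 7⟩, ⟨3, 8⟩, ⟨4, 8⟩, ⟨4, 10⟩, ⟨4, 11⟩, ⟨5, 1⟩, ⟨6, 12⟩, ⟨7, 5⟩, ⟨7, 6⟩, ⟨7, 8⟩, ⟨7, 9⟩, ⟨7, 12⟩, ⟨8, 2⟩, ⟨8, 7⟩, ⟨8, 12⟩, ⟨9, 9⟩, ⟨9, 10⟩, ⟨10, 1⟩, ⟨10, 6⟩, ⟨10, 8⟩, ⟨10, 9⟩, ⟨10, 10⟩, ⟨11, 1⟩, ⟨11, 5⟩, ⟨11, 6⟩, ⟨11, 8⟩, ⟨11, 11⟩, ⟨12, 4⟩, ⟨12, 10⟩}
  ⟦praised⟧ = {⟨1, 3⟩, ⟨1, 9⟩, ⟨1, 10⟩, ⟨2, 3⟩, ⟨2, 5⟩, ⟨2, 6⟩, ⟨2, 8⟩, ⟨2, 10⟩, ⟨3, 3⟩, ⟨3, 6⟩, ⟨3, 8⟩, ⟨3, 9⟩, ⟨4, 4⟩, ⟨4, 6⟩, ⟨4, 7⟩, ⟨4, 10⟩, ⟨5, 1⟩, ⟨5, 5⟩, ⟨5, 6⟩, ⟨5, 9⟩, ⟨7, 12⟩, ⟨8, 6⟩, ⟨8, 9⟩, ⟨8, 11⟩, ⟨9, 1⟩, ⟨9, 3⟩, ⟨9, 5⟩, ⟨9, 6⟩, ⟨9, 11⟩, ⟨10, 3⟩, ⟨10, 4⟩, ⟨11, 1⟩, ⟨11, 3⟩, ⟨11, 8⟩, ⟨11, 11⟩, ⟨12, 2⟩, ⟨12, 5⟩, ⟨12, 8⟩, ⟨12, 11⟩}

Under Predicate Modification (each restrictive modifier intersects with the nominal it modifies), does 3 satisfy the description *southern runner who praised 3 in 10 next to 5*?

⟦who praised 3⟧ = {x : ⟨x, 3⟩ ∈ ⟦praised⟧} = {1, 2, 3, 9, 10, 11}
⟦in 10⟧ = {x : ⟨x, 10⟩ ∈ ⟦in⟧} = {2, 4, 9, 10, 12}
⟦next to 5⟧ = {x : ⟨x, 5⟩ ∈ ⟦next to⟧} = {1, 3, 5, 6, 9, 10, 11, 12}
⟦runner⟧ = {2, 6, 9, 10, 11, 12}
… ∩ ⟦who praised 3⟧ = {2, 6, 9, 10, 11, 12} ∩ {1, 2, 3, 9, 10, 11} = {2, 9, 10, 11}
… ∩ ⟦in 10⟧ = {2, 9, 10, 11} ∩ {2, 4, 9, 10, 12} = {2, 9, 10}
… ∩ ⟦next to 5⟧ = {2, 9, 10} ∩ {1, 3, 5, 6, 9, 10, 11, 12} = {9, 10}
… ∩ ⟦southern⟧ = {9, 10} ∩ {1, 2, 3, 9, 10, 12} = {9, 10}
⟦southern runner who praised 3 in 10 next to 5⟧ = {9, 10}; 3 ∉ this set.

no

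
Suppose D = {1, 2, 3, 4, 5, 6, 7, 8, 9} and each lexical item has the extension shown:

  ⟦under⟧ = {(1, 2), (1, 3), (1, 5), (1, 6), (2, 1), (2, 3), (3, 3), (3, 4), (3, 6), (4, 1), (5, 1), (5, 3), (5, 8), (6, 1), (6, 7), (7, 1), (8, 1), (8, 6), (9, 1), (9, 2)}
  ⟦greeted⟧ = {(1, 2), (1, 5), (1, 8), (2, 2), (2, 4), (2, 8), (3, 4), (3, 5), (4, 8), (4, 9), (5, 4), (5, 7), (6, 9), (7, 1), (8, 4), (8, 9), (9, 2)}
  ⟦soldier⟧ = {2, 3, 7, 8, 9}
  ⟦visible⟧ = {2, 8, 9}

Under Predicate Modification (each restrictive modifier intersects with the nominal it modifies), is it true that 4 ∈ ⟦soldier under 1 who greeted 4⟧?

⟦under 1⟧ = {x : ⟨x, 1⟩ ∈ ⟦under⟧} = {2, 4, 5, 6, 7, 8, 9}
⟦who greeted 4⟧ = {x : ⟨x, 4⟩ ∈ ⟦greeted⟧} = {2, 3, 5, 8}
⟦soldier⟧ = {2, 3, 7, 8, 9}
… ∩ ⟦under 1⟧ = {2, 3, 7, 8, 9} ∩ {2, 4, 5, 6, 7, 8, 9} = {2, 7, 8, 9}
… ∩ ⟦who greeted 4⟧ = {2, 7, 8, 9} ∩ {2, 3, 5, 8} = {2, 8}
⟦soldier under 1 who greeted 4⟧ = {2, 8}; 4 ∉ this set.

no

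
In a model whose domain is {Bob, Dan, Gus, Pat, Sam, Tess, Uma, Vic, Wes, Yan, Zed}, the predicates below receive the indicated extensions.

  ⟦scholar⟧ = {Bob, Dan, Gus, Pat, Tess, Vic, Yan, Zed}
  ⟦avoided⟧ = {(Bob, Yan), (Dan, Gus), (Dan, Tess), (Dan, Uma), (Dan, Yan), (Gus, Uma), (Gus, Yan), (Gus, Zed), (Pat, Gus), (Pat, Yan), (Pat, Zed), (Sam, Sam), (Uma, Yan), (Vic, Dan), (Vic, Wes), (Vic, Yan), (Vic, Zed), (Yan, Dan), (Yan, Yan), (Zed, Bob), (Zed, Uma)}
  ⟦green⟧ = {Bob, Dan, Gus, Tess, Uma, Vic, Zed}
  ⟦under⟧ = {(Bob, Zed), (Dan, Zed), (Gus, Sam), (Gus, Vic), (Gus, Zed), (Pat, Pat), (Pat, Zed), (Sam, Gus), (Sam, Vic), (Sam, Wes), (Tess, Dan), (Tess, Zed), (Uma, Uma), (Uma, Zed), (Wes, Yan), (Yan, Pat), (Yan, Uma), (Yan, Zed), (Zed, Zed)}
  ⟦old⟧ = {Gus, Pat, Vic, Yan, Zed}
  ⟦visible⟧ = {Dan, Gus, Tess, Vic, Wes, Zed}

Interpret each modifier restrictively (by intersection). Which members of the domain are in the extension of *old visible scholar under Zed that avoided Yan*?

{Gus}

⟦under Zed⟧ = {x : ⟨x, Zed⟩ ∈ ⟦under⟧} = {Bob, Dan, Gus, Pat, Tess, Uma, Yan, Zed}
⟦that avoided Yan⟧ = {x : ⟨x, Yan⟩ ∈ ⟦avoided⟧} = {Bob, Dan, Gus, Pat, Uma, Vic, Yan}
⟦scholar⟧ = {Bob, Dan, Gus, Pat, Tess, Vic, Yan, Zed}
… ∩ ⟦under Zed⟧ = {Bob, Dan, Gus, Pat, Tess, Vic, Yan, Zed} ∩ {Bob, Dan, Gus, Pat, Tess, Uma, Yan, Zed} = {Bob, Dan, Gus, Pat, Tess, Yan, Zed}
… ∩ ⟦that avoided Yan⟧ = {Bob, Dan, Gus, Pat, Tess, Yan, Zed} ∩ {Bob, Dan, Gus, Pat, Uma, Vic, Yan} = {Bob, Dan, Gus, Pat, Yan}
… ∩ ⟦old⟧ = {Bob, Dan, Gus, Pat, Yan} ∩ {Gus, Pat, Vic, Yan, Zed} = {Gus, Pat, Yan}
… ∩ ⟦visible⟧ = {Gus, Pat, Yan} ∩ {Dan, Gus, Tess, Vic, Wes, Zed} = {Gus}
So ⟦old visible scholar under Zed that avoided Yan⟧ = {Gus}.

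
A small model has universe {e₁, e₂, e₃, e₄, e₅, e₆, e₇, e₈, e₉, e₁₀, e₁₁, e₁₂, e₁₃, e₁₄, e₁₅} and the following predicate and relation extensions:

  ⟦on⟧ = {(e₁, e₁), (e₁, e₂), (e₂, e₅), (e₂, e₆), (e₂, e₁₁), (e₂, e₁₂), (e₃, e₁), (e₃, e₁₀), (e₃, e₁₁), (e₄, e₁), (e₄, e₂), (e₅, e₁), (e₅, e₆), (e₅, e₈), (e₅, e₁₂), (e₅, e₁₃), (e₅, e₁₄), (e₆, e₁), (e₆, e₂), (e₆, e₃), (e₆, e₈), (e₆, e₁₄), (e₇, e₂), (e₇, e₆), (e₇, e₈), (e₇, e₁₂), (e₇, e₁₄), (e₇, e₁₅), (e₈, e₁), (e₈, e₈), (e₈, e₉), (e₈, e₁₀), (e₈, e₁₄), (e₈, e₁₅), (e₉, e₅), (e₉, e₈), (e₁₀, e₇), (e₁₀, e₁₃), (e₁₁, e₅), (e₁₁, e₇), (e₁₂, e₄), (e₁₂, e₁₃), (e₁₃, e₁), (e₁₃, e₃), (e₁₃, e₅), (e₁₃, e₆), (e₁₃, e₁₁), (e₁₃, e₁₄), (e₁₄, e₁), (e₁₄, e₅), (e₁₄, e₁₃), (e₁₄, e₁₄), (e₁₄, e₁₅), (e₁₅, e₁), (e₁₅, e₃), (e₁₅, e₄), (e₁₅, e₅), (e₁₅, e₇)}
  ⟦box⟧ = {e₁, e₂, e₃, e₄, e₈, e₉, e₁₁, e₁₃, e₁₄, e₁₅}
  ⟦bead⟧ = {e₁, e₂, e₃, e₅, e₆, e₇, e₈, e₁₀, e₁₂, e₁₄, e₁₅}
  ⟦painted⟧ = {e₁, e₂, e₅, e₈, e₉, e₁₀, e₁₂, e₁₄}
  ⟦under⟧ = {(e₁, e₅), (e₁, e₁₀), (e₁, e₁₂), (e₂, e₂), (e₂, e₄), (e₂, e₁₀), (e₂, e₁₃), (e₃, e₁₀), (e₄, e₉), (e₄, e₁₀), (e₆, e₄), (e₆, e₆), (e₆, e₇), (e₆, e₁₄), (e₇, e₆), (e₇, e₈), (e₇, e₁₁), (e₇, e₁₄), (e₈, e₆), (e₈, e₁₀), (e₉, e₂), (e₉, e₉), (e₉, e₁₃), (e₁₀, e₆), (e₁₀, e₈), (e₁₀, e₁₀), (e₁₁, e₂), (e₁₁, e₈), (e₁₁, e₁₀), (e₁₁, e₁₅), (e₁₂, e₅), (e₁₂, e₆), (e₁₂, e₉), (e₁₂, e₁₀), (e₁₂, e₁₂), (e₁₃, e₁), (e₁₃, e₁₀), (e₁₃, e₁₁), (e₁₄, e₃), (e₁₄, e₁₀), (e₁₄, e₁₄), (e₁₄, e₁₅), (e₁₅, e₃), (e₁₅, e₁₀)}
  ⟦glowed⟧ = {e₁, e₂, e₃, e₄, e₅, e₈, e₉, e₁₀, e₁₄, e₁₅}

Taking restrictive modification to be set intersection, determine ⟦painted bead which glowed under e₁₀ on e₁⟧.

{e₁, e₈, e₁₄}

⟦which glowed⟧ = ⟦glowed⟧ = {e₁, e₂, e₃, e₄, e₅, e₈, e₉, e₁₀, e₁₄, e₁₅}
⟦under e₁₀⟧ = {x : ⟨x, e₁₀⟩ ∈ ⟦under⟧} = {e₁, e₂, e₃, e₄, e₈, e₁₀, e₁₁, e₁₂, e₁₃, e₁₄, e₁₅}
⟦on e₁⟧ = {x : ⟨x, e₁⟩ ∈ ⟦on⟧} = {e₁, e₃, e₄, e₅, e₆, e₈, e₁₃, e₁₄, e₁₅}
⟦bead⟧ = {e₁, e₂, e₃, e₅, e₆, e₇, e₈, e₁₀, e₁₂, e₁₄, e₁₅}
… ∩ ⟦which glowed⟧ = {e₁, e₂, e₃, e₅, e₆, e₇, e₈, e₁₀, e₁₂, e₁₄, e₁₅} ∩ {e₁, e₂, e₃, e₄, e₅, e₈, e₉, e₁₀, e₁₄, e₁₅} = {e₁, e₂, e₃, e₅, e₈, e₁₀, e₁₄, e₁₅}
… ∩ ⟦under e₁₀⟧ = {e₁, e₂, e₃, e₅, e₈, e₁₀, e₁₄, e₁₅} ∩ {e₁, e₂, e₃, e₄, e₈, e₁₀, e₁₁, e₁₂, e₁₃, e₁₄, e₁₅} = {e₁, e₂, e₃, e₈, e₁₀, e₁₄, e₁₅}
… ∩ ⟦on e₁⟧ = {e₁, e₂, e₃, e₈, e₁₀, e₁₄, e₁₅} ∩ {e₁, e₃, e₄, e₅, e₆, e₈, e₁₃, e₁₄, e₁₅} = {e₁, e₃, e₈, e₁₄, e₁₅}
… ∩ ⟦painted⟧ = {e₁, e₃, e₈, e₁₄, e₁₅} ∩ {e₁, e₂, e₅, e₈, e₉, e₁₀, e₁₂, e₁₄} = {e₁, e₈, e₁₄}
So ⟦painted bead which glowed under e₁₀ on e₁⟧ = {e₁, e₈, e₁₄}.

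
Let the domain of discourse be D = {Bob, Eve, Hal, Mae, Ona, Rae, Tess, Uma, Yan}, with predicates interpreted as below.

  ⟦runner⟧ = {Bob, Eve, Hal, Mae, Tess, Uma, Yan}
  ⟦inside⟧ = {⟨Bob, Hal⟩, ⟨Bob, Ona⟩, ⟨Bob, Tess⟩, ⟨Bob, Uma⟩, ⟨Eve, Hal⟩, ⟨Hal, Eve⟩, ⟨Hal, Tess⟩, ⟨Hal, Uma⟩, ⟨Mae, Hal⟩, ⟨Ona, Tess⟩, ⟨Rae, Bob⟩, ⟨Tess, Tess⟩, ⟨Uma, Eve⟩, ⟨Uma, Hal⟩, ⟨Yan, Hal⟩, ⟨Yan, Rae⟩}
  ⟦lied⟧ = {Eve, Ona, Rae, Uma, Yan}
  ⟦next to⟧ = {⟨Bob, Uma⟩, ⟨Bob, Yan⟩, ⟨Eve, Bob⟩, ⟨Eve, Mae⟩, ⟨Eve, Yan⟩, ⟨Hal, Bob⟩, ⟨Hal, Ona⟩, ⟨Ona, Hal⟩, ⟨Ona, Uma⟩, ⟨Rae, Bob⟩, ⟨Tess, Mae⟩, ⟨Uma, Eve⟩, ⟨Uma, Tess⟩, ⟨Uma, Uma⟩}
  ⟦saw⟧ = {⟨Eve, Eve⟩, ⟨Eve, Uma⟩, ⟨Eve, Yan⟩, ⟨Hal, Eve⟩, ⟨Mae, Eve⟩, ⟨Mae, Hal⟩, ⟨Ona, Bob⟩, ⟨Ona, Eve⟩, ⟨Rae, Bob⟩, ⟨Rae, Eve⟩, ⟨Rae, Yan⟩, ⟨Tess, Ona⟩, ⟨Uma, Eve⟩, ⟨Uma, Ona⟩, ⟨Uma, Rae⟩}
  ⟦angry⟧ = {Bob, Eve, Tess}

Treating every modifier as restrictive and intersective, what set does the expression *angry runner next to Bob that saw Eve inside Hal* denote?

{Eve}

⟦next to Bob⟧ = {x : ⟨x, Bob⟩ ∈ ⟦next to⟧} = {Eve, Hal, Rae}
⟦that saw Eve⟧ = {x : ⟨x, Eve⟩ ∈ ⟦saw⟧} = {Eve, Hal, Mae, Ona, Rae, Uma}
⟦inside Hal⟧ = {x : ⟨x, Hal⟩ ∈ ⟦inside⟧} = {Bob, Eve, Mae, Uma, Yan}
⟦runner⟧ = {Bob, Eve, Hal, Mae, Tess, Uma, Yan}
… ∩ ⟦next to Bob⟧ = {Bob, Eve, Hal, Mae, Tess, Uma, Yan} ∩ {Eve, Hal, Rae} = {Eve, Hal}
… ∩ ⟦that saw Eve⟧ = {Eve, Hal} ∩ {Eve, Hal, Mae, Ona, Rae, Uma} = {Eve, Hal}
… ∩ ⟦inside Hal⟧ = {Eve, Hal} ∩ {Bob, Eve, Mae, Uma, Yan} = {Eve}
… ∩ ⟦angry⟧ = {Eve} ∩ {Bob, Eve, Tess} = {Eve}
So ⟦angry runner next to Bob that saw Eve inside Hal⟧ = {Eve}.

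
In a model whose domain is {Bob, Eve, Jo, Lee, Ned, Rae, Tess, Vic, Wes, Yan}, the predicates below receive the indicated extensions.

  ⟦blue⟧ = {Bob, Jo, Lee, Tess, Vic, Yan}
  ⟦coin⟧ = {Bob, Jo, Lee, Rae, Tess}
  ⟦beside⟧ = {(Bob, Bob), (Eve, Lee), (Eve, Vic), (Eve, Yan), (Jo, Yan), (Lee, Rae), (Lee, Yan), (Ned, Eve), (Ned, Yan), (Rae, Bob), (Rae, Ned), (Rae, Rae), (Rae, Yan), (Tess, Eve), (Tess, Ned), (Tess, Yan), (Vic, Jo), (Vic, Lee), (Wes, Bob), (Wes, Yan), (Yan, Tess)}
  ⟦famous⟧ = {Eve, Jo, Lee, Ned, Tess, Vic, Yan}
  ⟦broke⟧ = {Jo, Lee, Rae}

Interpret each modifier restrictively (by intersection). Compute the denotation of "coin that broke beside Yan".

{Jo, Lee, Rae}

⟦that broke⟧ = ⟦broke⟧ = {Jo, Lee, Rae}
⟦beside Yan⟧ = {x : ⟨x, Yan⟩ ∈ ⟦beside⟧} = {Eve, Jo, Lee, Ned, Rae, Tess, Wes}
⟦coin⟧ = {Bob, Jo, Lee, Rae, Tess}
… ∩ ⟦that broke⟧ = {Bob, Jo, Lee, Rae, Tess} ∩ {Jo, Lee, Rae} = {Jo, Lee, Rae}
… ∩ ⟦beside Yan⟧ = {Jo, Lee, Rae} ∩ {Eve, Jo, Lee, Ned, Rae, Tess, Wes} = {Jo, Lee, Rae}
So ⟦coin that broke beside Yan⟧ = {Jo, Lee, Rae}.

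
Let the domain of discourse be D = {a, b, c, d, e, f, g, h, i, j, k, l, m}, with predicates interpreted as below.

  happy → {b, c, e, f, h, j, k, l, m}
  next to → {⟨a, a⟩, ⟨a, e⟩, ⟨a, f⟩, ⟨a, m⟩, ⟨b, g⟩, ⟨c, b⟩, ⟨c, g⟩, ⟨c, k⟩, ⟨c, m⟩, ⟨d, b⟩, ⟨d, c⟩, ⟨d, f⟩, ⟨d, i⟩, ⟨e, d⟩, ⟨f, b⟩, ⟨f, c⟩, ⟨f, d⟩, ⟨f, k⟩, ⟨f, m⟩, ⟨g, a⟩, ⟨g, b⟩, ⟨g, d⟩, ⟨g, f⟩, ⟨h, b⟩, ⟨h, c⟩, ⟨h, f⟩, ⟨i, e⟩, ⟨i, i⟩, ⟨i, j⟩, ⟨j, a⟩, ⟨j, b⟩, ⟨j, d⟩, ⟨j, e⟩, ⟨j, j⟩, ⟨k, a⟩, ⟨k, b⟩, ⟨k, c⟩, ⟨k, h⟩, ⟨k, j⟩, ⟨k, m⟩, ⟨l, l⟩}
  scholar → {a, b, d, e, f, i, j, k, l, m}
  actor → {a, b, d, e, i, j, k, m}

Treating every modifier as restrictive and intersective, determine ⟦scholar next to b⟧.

⟦next to b⟧ = {x : ⟨x, b⟩ ∈ ⟦next to⟧} = {c, d, f, g, h, j, k}
⟦scholar⟧ = {a, b, d, e, f, i, j, k, l, m}
… ∩ ⟦next to b⟧ = {a, b, d, e, f, i, j, k, l, m} ∩ {c, d, f, g, h, j, k} = {d, f, j, k}
So ⟦scholar next to b⟧ = {d, f, j, k}.

{d, f, j, k}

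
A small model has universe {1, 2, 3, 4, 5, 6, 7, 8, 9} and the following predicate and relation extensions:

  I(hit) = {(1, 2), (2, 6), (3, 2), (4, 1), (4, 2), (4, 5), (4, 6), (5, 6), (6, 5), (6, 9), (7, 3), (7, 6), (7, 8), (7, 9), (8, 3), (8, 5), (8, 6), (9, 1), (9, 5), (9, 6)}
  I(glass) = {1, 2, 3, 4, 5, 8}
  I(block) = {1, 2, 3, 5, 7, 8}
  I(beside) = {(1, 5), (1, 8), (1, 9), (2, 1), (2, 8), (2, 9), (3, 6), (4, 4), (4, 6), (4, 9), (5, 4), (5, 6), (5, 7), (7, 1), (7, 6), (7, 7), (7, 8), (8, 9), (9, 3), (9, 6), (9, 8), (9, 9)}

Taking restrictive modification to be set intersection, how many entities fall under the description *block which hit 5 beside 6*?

0

⟦which hit 5⟧ = {x : ⟨x, 5⟩ ∈ ⟦hit⟧} = {4, 6, 8, 9}
⟦beside 6⟧ = {x : ⟨x, 6⟩ ∈ ⟦beside⟧} = {3, 4, 5, 7, 9}
⟦block⟧ = {1, 2, 3, 5, 7, 8}
… ∩ ⟦which hit 5⟧ = {1, 2, 3, 5, 7, 8} ∩ {4, 6, 8, 9} = {8}
… ∩ ⟦beside 6⟧ = {8} ∩ {3, 4, 5, 7, 9} = ∅
⟦block which hit 5 beside 6⟧ = ∅, so the cardinality is 0.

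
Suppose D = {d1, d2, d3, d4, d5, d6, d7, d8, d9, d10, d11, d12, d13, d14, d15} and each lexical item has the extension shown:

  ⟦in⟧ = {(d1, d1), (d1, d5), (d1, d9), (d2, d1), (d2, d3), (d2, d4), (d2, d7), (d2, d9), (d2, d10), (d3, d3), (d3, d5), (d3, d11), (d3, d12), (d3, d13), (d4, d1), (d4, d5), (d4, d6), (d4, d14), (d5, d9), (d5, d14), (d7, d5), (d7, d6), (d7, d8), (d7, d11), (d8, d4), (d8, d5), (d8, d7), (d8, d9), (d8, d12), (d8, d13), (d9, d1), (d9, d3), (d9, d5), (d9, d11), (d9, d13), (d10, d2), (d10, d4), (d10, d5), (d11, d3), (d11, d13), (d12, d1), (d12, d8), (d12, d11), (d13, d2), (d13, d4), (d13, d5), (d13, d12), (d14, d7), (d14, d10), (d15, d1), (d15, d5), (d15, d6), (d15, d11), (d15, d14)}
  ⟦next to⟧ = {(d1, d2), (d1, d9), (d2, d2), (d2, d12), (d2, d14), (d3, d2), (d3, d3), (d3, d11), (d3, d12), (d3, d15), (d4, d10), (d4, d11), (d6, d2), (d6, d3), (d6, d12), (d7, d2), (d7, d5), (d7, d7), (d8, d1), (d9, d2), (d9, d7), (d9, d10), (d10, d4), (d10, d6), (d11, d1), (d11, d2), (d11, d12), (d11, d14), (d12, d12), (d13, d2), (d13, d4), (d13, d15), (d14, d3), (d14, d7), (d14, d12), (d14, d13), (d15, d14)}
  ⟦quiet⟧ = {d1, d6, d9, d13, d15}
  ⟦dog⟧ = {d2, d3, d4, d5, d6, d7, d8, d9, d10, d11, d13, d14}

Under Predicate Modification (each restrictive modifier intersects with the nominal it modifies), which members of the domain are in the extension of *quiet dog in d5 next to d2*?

{d9, d13}

⟦in d5⟧ = {x : ⟨x, d5⟩ ∈ ⟦in⟧} = {d1, d3, d4, d7, d8, d9, d10, d13, d15}
⟦next to d2⟧ = {x : ⟨x, d2⟩ ∈ ⟦next to⟧} = {d1, d2, d3, d6, d7, d9, d11, d13}
⟦dog⟧ = {d2, d3, d4, d5, d6, d7, d8, d9, d10, d11, d13, d14}
… ∩ ⟦in d5⟧ = {d2, d3, d4, d5, d6, d7, d8, d9, d10, d11, d13, d14} ∩ {d1, d3, d4, d7, d8, d9, d10, d13, d15} = {d3, d4, d7, d8, d9, d10, d13}
… ∩ ⟦next to d2⟧ = {d3, d4, d7, d8, d9, d10, d13} ∩ {d1, d2, d3, d6, d7, d9, d11, d13} = {d3, d7, d9, d13}
… ∩ ⟦quiet⟧ = {d3, d7, d9, d13} ∩ {d1, d6, d9, d13, d15} = {d9, d13}
So ⟦quiet dog in d5 next to d2⟧ = {d9, d13}.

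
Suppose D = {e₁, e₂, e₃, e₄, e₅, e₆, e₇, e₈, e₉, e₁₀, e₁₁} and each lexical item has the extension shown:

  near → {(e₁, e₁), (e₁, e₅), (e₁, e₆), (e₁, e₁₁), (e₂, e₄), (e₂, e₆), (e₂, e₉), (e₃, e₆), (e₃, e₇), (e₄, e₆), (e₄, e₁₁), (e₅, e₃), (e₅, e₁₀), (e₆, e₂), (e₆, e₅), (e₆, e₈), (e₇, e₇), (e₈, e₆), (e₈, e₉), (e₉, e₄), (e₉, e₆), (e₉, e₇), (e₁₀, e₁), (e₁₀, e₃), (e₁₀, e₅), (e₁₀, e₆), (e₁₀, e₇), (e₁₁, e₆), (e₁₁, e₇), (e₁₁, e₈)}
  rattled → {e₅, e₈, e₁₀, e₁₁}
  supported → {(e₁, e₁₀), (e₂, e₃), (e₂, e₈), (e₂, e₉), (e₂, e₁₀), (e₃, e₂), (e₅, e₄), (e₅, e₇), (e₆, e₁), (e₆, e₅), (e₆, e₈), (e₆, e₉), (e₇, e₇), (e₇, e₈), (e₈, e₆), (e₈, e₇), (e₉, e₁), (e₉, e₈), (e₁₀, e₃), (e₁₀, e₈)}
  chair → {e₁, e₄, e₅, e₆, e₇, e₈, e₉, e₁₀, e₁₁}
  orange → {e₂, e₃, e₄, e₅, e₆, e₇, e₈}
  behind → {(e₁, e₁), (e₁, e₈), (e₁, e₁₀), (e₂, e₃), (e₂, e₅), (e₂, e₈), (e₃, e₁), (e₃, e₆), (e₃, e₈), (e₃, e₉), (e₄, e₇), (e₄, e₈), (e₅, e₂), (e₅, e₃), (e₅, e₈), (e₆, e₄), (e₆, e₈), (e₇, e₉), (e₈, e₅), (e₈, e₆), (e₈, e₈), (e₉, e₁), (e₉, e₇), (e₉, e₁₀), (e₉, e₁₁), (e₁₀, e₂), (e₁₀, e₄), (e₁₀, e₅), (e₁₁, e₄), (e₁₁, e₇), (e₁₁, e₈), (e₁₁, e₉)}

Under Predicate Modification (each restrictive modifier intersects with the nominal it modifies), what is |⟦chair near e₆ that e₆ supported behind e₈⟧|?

2

⟦near e₆⟧ = {x : ⟨x, e₆⟩ ∈ ⟦near⟧} = {e₁, e₂, e₃, e₄, e₈, e₉, e₁₀, e₁₁}
⟦that e₆ supported⟧ = {x : ⟨e₆, x⟩ ∈ ⟦supported⟧} = {e₁, e₅, e₈, e₉}
⟦behind e₈⟧ = {x : ⟨x, e₈⟩ ∈ ⟦behind⟧} = {e₁, e₂, e₃, e₄, e₅, e₆, e₈, e₁₁}
⟦chair⟧ = {e₁, e₄, e₅, e₆, e₇, e₈, e₉, e₁₀, e₁₁}
… ∩ ⟦near e₆⟧ = {e₁, e₄, e₅, e₆, e₇, e₈, e₉, e₁₀, e₁₁} ∩ {e₁, e₂, e₃, e₄, e₈, e₉, e₁₀, e₁₁} = {e₁, e₄, e₈, e₉, e₁₀, e₁₁}
… ∩ ⟦that e₆ supported⟧ = {e₁, e₄, e₈, e₉, e₁₀, e₁₁} ∩ {e₁, e₅, e₈, e₉} = {e₁, e₈, e₉}
… ∩ ⟦behind e₈⟧ = {e₁, e₈, e₉} ∩ {e₁, e₂, e₃, e₄, e₅, e₆, e₈, e₁₁} = {e₁, e₈}
⟦chair near e₆ that e₆ supported behind e₈⟧ = {e₁, e₈}, so the cardinality is 2.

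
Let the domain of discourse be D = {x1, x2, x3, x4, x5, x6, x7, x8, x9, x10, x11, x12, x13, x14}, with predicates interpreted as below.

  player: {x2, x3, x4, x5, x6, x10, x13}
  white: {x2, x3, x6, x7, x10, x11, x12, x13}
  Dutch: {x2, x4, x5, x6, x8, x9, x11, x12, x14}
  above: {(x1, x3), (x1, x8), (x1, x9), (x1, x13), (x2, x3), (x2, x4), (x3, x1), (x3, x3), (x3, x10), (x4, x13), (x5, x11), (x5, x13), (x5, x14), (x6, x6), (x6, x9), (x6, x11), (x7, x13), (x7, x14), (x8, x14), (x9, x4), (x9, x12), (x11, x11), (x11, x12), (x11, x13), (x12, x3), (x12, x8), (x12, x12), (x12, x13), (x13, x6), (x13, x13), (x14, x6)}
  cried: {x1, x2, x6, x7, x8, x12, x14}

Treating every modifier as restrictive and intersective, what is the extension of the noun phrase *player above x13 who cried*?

⟦above x13⟧ = {x : ⟨x, x13⟩ ∈ ⟦above⟧} = {x1, x4, x5, x7, x11, x12, x13}
⟦who cried⟧ = ⟦cried⟧ = {x1, x2, x6, x7, x8, x12, x14}
⟦player⟧ = {x2, x3, x4, x5, x6, x10, x13}
… ∩ ⟦above x13⟧ = {x2, x3, x4, x5, x6, x10, x13} ∩ {x1, x4, x5, x7, x11, x12, x13} = {x4, x5, x13}
… ∩ ⟦who cried⟧ = {x4, x5, x13} ∩ {x1, x2, x6, x7, x8, x12, x14} = ∅
So ⟦player above x13 who cried⟧ = { }.

{ }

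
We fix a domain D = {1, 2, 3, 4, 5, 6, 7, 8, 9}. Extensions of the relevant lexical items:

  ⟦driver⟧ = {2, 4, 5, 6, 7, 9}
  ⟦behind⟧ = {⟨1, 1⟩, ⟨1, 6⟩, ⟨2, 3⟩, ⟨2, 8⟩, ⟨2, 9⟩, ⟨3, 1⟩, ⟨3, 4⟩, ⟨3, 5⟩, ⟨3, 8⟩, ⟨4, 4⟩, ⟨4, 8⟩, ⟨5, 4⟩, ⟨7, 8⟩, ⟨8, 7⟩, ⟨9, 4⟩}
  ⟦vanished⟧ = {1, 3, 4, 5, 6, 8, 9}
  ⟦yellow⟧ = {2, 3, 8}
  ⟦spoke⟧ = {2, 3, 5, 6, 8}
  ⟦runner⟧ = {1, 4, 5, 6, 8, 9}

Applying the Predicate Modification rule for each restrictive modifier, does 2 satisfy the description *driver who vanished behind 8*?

no

⟦who vanished⟧ = ⟦vanished⟧ = {1, 3, 4, 5, 6, 8, 9}
⟦behind 8⟧ = {x : ⟨x, 8⟩ ∈ ⟦behind⟧} = {2, 3, 4, 7}
⟦driver⟧ = {2, 4, 5, 6, 7, 9}
… ∩ ⟦who vanished⟧ = {2, 4, 5, 6, 7, 9} ∩ {1, 3, 4, 5, 6, 8, 9} = {4, 5, 6, 9}
… ∩ ⟦behind 8⟧ = {4, 5, 6, 9} ∩ {2, 3, 4, 7} = {4}
⟦driver who vanished behind 8⟧ = {4}; 2 ∉ this set.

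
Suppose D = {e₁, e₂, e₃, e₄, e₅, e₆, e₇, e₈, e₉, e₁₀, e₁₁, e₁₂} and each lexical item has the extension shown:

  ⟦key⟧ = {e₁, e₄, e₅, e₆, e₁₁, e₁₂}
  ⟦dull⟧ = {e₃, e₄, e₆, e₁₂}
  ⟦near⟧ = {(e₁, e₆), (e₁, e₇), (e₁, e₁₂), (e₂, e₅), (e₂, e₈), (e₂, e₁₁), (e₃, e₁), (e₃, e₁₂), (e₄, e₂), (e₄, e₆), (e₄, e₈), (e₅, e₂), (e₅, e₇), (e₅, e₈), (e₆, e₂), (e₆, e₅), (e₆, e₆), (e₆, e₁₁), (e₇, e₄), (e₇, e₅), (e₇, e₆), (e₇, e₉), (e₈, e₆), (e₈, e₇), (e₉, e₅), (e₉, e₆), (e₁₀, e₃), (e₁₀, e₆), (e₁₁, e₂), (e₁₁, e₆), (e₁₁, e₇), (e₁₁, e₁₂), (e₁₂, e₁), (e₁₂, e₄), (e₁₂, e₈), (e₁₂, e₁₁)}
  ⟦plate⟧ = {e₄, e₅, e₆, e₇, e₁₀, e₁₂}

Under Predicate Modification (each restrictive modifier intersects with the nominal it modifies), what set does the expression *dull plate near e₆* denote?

{e₄, e₆}

⟦near e₆⟧ = {x : ⟨x, e₆⟩ ∈ ⟦near⟧} = {e₁, e₄, e₆, e₇, e₈, e₉, e₁₀, e₁₁}
⟦plate⟧ = {e₄, e₅, e₆, e₇, e₁₀, e₁₂}
… ∩ ⟦near e₆⟧ = {e₄, e₅, e₆, e₇, e₁₀, e₁₂} ∩ {e₁, e₄, e₆, e₇, e₈, e₉, e₁₀, e₁₁} = {e₄, e₆, e₇, e₁₀}
… ∩ ⟦dull⟧ = {e₄, e₆, e₇, e₁₀} ∩ {e₃, e₄, e₆, e₁₂} = {e₄, e₆}
So ⟦dull plate near e₆⟧ = {e₄, e₆}.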